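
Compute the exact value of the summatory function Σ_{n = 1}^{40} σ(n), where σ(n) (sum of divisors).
Σ_{n ≤ 40} σ(n) = 1342

Compute σ(n) for each 1 ≤ n ≤ 40: σ(1) = 1, σ(2) = 3, σ(3) = 4, σ(4) = 7, σ(5) = 6, σ(6) = 12, σ(7) = 8, σ(8) = 15, σ(9) = 13, σ(10) = 18, σ(11) = 12, σ(12) = 28, σ(13) = 14, σ(14) = 24, σ(15) = 24, σ(16) = 31, σ(17) = 18, σ(18) = 39, σ(19) = 20, σ(20) = 42, σ(21) = 32, σ(22) = 36, σ(23) = 24, σ(24) = 60, σ(25) = 31, σ(26) = 42, σ(27) = 40, σ(28) = 56, σ(29) = 30, σ(30) = 72, σ(31) = 32, σ(32) = 63, σ(33) = 48, σ(34) = 54, σ(35) = 48, σ(36) = 91, σ(37) = 38, σ(38) = 60, σ(39) = 56, σ(40) = 90. Summing all 40 values: 1342. (Average order: Σ_{n ≤ x} σ(n) ~ (π²/12) x². For x = 40, (π²/12)·40² ≈ 1315.95.)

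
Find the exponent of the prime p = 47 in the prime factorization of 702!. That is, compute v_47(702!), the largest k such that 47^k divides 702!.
v_47(702!) = 14

Legendre's formula: v_p(n!) = Σ_{k ≥ 1} ⌊n / p^k⌋. For p = 47, n = 702, the terms are:
  ⌊702/47^1⌋ = ⌊702/47⌋ = 14
(the next term ⌊702/47^2⌋ = 0, terminating the sum). Summing: v_47(702!) = 14 = 14.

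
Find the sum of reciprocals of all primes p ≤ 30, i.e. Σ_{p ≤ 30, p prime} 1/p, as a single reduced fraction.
Σ 1/p = 9920878441/6469693230

π(30) = 10, so the primes ≤ 30 are [2, 3, 5, 7, 11, 13, 17, 19, 23, 29]. Summing 1/p over these primes: 9920878441/6469693230 ≈ 1.5334. Mertens estimate ln ln(30) + 0.2615 ≈ 1.4856.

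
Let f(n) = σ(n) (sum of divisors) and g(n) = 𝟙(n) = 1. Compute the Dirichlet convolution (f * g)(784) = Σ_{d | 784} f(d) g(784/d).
(σ * 𝟙)(784) = 3762

Divisors of 784: [1, 2, 4, 7, 8, 14, 16, 28, 49, 56, 98, 112, 196, 392, 784]. For each d | 784:
  d = 1: σ(1) · 𝟙(784/1) = 1 · 1 = 1
  d = 2: σ(2) · 𝟙(784/2) = 3 · 1 = 3
  d = 4: σ(4) · 𝟙(784/4) = 7 · 1 = 7
  d = 7: σ(7) · 𝟙(784/7) = 8 · 1 = 8
  d = 8: σ(8) · 𝟙(784/8) = 15 · 1 = 15
  d = 14: σ(14) · 𝟙(784/14) = 24 · 1 = 24
  d = 16: σ(16) · 𝟙(784/16) = 31 · 1 = 31
  d = 28: σ(28) · 𝟙(784/28) = 56 · 1 = 56
  d = 49: σ(49) · 𝟙(784/49) = 57 · 1 = 57
  d = 56: σ(56) · 𝟙(784/56) = 120 · 1 = 120
  d = 98: σ(98) · 𝟙(784/98) = 171 · 1 = 171
  d = 112: σ(112) · 𝟙(784/112) = 248 · 1 = 248
  d = 196: σ(196) · 𝟙(784/196) = 399 · 1 = 399
  d = 392: σ(392) · 𝟙(784/392) = 855 · 1 = 855
  d = 784: σ(784) · 𝟙(784/784) = 1767 · 1 = 1767
Summing: (σ * 𝟙)(784) = 1 + 3 + 7 + 8 + 15 + 24 + 31 + 56 + 57 + 120 + 171 + 248 + 399 + 855 + 1767 = 3762.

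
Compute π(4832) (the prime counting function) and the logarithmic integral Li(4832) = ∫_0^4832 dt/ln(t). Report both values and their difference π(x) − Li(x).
π(4832) = 650;  Li(4832) ≈ 664.52;  π(x) − Li(x) ≈ -14.52.

Direct count of primes ≤ 4832 gives π(4832) = 650. Numerical evaluation of the logarithmic integral gives Li(4832) ≈ 664.52. The difference π(x) − Li(x) ≈ -14.52 is typically negative for small/moderate x (Li(x) overestimates), though Littlewood's theorem shows this sign changes infinitely often.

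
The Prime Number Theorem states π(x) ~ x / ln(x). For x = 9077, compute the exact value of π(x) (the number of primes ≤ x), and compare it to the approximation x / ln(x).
π(9077) = 1127;  x/ln(x) ≈ 996.00;  relative error ≈ 11.62%.

Directly count primes up to 9077: π(9077) = 1127. The PNT approximation gives 9077/ln(9077) ≈ 9077/9.11350 ≈ 996.00. Relative error (π(x) − x/ln(x)) / π(x) ≈ 11.62%; the approximation is known to undercount slightly (Li(x) is a better estimate).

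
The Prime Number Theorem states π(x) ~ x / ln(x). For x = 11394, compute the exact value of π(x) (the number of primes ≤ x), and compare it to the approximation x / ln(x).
π(11394) = 1375;  x/ln(x) ≈ 1219.80;  relative error ≈ 11.29%.

Directly count primes up to 11394: π(11394) = 1375. The PNT approximation gives 11394/ln(11394) ≈ 11394/9.34084 ≈ 1219.80. Relative error (π(x) − x/ln(x)) / π(x) ≈ 11.29%; the approximation is known to undercount slightly (Li(x) is a better estimate).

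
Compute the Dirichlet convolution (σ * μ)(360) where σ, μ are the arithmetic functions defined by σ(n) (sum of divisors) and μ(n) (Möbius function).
(σ * μ)(360) = 360

Divisors of 360: [1, 2, 3, 4, 5, 6, 8, 9, 10, 12, 15, 18, 20, 24, 30, 36, 40, 45, 60, 72, 90, 120, 180, 360]. For each d | 360:
  d = 1: σ(1) · μ(360/1) = 1 · 0 = 0
  d = 2: σ(2) · μ(360/2) = 3 · 0 = 0
  d = 3: σ(3) · μ(360/3) = 4 · 0 = 0
  d = 4: σ(4) · μ(360/4) = 7 · 0 = 0
  d = 5: σ(5) · μ(360/5) = 6 · 0 = 0
  d = 6: σ(6) · μ(360/6) = 12 · 0 = 0
  d = 8: σ(8) · μ(360/8) = 15 · 0 = 0
  d = 9: σ(9) · μ(360/9) = 13 · 0 = 0
  d = 10: σ(10) · μ(360/10) = 18 · 0 = 0
  d = 12: σ(12) · μ(360/12) = 28 · -1 = -28
  d = 15: σ(15) · μ(360/15) = 24 · 0 = 0
  d = 18: σ(18) · μ(360/18) = 39 · 0 = 0
  d = 20: σ(20) · μ(360/20) = 42 · 0 = 0
  d = 24: σ(24) · μ(360/24) = 60 · 1 = 60
  d = 30: σ(30) · μ(360/30) = 72 · 0 = 0
  d = 36: σ(36) · μ(360/36) = 91 · 1 = 91
  d = 40: σ(40) · μ(360/40) = 90 · 0 = 0
  d = 45: σ(45) · μ(360/45) = 78 · 0 = 0
  d = 60: σ(60) · μ(360/60) = 168 · 1 = 168
  d = 72: σ(72) · μ(360/72) = 195 · -1 = -195
  d = 90: σ(90) · μ(360/90) = 234 · 0 = 0
  d = 120: σ(120) · μ(360/120) = 360 · -1 = -360
  d = 180: σ(180) · μ(360/180) = 546 · -1 = -546
  d = 360: σ(360) · μ(360/360) = 1170 · 1 = 1170
Summing: (σ * μ)(360) = 0 + 0 + 0 + 0 + 0 + 0 + 0 + 0 + 0 + -28 + 0 + 0 + 0 + 60 + 0 + 91 + 0 + 0 + 168 + -195 + 0 + -360 + -546 + 1170 = 360.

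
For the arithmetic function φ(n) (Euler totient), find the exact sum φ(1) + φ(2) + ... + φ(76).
Σ_{n ≤ 76} φ(n) = 1772

Compute φ(n) for each 1 ≤ n ≤ 76: φ(1) = 1, φ(2) = 1, φ(3) = 2, φ(4) = 2, φ(5) = 4, φ(6) = 2, φ(7) = 6, φ(8) = 4, φ(9) = 6, φ(10) = 4, φ(11) = 10, φ(12) = 4, φ(13) = 12, φ(14) = 6, φ(15) = 8, φ(16) = 8, φ(17) = 16, φ(18) = 6, φ(19) = 18, φ(20) = 8, φ(21) = 12, φ(22) = 10, φ(23) = 22, φ(24) = 8, φ(25) = 20, φ(26) = 12, φ(27) = 18, φ(28) = 12, φ(29) = 28, φ(30) = 8, φ(31) = 30, φ(32) = 16, φ(33) = 20, φ(34) = 16, φ(35) = 24, φ(36) = 12, φ(37) = 36, φ(38) = 18, φ(39) = 24, φ(40) = 16, φ(41) = 40, φ(42) = 12, φ(43) = 42, φ(44) = 20, φ(45) = 24, φ(46) = 22, φ(47) = 46, φ(48) = 16, φ(49) = 42, φ(50) = 20, φ(51) = 32, φ(52) = 24, φ(53) = 52, φ(54) = 18, φ(55) = 40, φ(56) = 24, φ(57) = 36, φ(58) = 28, φ(59) = 58, φ(60) = 16, φ(61) = 60, φ(62) = 30, φ(63) = 36, φ(64) = 32, φ(65) = 48, φ(66) = 20, φ(67) = 66, φ(68) = 32, φ(69) = 44, φ(70) = 24, φ(71) = 70, φ(72) = 24, φ(73) = 72, φ(74) = 36, φ(75) = 40, φ(76) = 36. Summing all 76 values: 1772. (Average order: Σ_{n ≤ x} φ(n) ~ (3/π²) x². For x = 76, (3/π²)·76² ≈ 1755.69.)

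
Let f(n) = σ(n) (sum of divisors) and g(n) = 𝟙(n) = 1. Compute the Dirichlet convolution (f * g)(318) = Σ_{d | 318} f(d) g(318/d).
(σ * 𝟙)(318) = 1100

Divisors of 318: [1, 2, 3, 6, 53, 106, 159, 318]. For each d | 318:
  d = 1: σ(1) · 𝟙(318/1) = 1 · 1 = 1
  d = 2: σ(2) · 𝟙(318/2) = 3 · 1 = 3
  d = 3: σ(3) · 𝟙(318/3) = 4 · 1 = 4
  d = 6: σ(6) · 𝟙(318/6) = 12 · 1 = 12
  d = 53: σ(53) · 𝟙(318/53) = 54 · 1 = 54
  d = 106: σ(106) · 𝟙(318/106) = 162 · 1 = 162
  d = 159: σ(159) · 𝟙(318/159) = 216 · 1 = 216
  d = 318: σ(318) · 𝟙(318/318) = 648 · 1 = 648
Summing: (σ * 𝟙)(318) = 1 + 3 + 4 + 12 + 54 + 162 + 216 + 648 = 1100.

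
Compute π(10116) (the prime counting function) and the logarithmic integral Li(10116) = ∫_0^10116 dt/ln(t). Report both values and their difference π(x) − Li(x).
π(10116) = 1242;  Li(10116) ≈ 1258.72;  π(x) − Li(x) ≈ -16.72.

Direct count of primes ≤ 10116 gives π(10116) = 1242. Numerical evaluation of the logarithmic integral gives Li(10116) ≈ 1258.72. The difference π(x) − Li(x) ≈ -16.72 is typically negative for small/moderate x (Li(x) overestimates), though Littlewood's theorem shows this sign changes infinitely often.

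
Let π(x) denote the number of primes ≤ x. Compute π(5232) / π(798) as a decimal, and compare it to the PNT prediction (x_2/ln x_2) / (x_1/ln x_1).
π(5232)/π(798) = 695/139 ≈ 5.0000;  PNT prediction ≈ 5.1165.

π(798) = 139 and π(5232) = 695, so π(5232)/π(798) ≈ 5.0000. The PNT-predicted ratio is (5232/ln(5232)) / (798/ln(798)) ≈ 5.1165. The two agree to within a few percent, as expected.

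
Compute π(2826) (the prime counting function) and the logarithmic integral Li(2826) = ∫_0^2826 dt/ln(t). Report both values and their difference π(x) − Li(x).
π(2826) = 410;  Li(2826) ≈ 420.95;  π(x) − Li(x) ≈ -10.95.

Direct count of primes ≤ 2826 gives π(2826) = 410. Numerical evaluation of the logarithmic integral gives Li(2826) ≈ 420.95. The difference π(x) − Li(x) ≈ -10.95 is typically negative for small/moderate x (Li(x) overestimates), though Littlewood's theorem shows this sign changes infinitely often.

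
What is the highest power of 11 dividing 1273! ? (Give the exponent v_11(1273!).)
v_11(1273!) = 125

Legendre's formula: v_p(n!) = Σ_{k ≥ 1} ⌊n / p^k⌋. For p = 11, n = 1273, the terms are:
  ⌊1273/11^1⌋ = ⌊1273/11⌋ = 115
  ⌊1273/11^2⌋ = ⌊1273/121⌋ = 10
(the next term ⌊1273/11^3⌋ = 0, terminating the sum). Summing: v_11(1273!) = 115 + 10 = 125.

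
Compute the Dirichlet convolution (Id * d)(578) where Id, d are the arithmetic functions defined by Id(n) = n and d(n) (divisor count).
(Id * d)(578) = 1304

Divisors of 578: [1, 2, 17, 34, 289, 578]. For each d | 578:
  d = 1: Id(1) · d(578/1) = 1 · 6 = 6
  d = 2: Id(2) · d(578/2) = 2 · 3 = 6
  d = 17: Id(17) · d(578/17) = 17 · 4 = 68
  d = 34: Id(34) · d(578/34) = 34 · 2 = 68
  d = 289: Id(289) · d(578/289) = 289 · 2 = 578
  d = 578: Id(578) · d(578/578) = 578 · 1 = 578
Summing: (Id * d)(578) = 6 + 6 + 68 + 68 + 578 + 578 = 1304.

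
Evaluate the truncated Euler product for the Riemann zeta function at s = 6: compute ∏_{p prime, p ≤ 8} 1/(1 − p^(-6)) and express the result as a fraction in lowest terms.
∏ = 5359375/5268016

The primes p ≤ 8 are [2, 3, 5, 7]. For each prime, (1 − 1/p^6)^(-1) = p^6 / (p^6 − 1). The product is (1 − 1/2^6)^(-1), (1 − 1/3^6)^(-1), (1 − 1/5^6)^(-1), (1 − 1/7^6)^(-1) = ∏ p^6 / (p^6 − 1) = 5359375/5268016.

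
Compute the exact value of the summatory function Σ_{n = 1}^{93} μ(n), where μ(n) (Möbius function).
Σ_{n ≤ 93} μ(n) = 0

Compute μ(n) for each 1 ≤ n ≤ 93: μ(1) = 1, μ(2) = -1, μ(3) = -1, μ(4) = 0, μ(5) = -1, μ(6) = 1, μ(7) = -1, μ(8) = 0, μ(9) = 0, μ(10) = 1, μ(11) = -1, μ(12) = 0, μ(13) = -1, μ(14) = 1, μ(15) = 1, μ(16) = 0, μ(17) = -1, μ(18) = 0, μ(19) = -1, μ(20) = 0, μ(21) = 1, μ(22) = 1, μ(23) = -1, μ(24) = 0, μ(25) = 0, μ(26) = 1, μ(27) = 0, μ(28) = 0, μ(29) = -1, μ(30) = -1, μ(31) = -1, μ(32) = 0, μ(33) = 1, μ(34) = 1, μ(35) = 1, μ(36) = 0, μ(37) = -1, μ(38) = 1, μ(39) = 1, μ(40) = 0, μ(41) = -1, μ(42) = -1, μ(43) = -1, μ(44) = 0, μ(45) = 0, μ(46) = 1, μ(47) = -1, μ(48) = 0, μ(49) = 0, μ(50) = 0, μ(51) = 1, μ(52) = 0, μ(53) = -1, μ(54) = 0, μ(55) = 1, μ(56) = 0, μ(57) = 1, μ(58) = 1, μ(59) = -1, μ(60) = 0, μ(61) = -1, μ(62) = 1, μ(63) = 0, μ(64) = 0, μ(65) = 1, μ(66) = -1, μ(67) = -1, μ(68) = 0, μ(69) = 1, μ(70) = -1, μ(71) = -1, μ(72) = 0, μ(73) = -1, μ(74) = 1, μ(75) = 0, μ(76) = 0, μ(77) = 1, μ(78) = -1, μ(79) = -1, μ(80) = 0, μ(81) = 0, μ(82) = 1, μ(83) = -1, μ(84) = 0, μ(85) = 1, μ(86) = 1, μ(87) = 1, μ(88) = 0, μ(89) = -1, μ(90) = 0, μ(91) = 1, μ(92) = 0, μ(93) = 1. Summing all 93 values: 0. (Mertens function M(x) = Σ_{n ≤ x} μ(n); on average M(x) should be small (PNT ⟺ M(x) = o(x)).)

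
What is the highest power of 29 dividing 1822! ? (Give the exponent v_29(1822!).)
v_29(1822!) = 64

Legendre's formula: v_p(n!) = Σ_{k ≥ 1} ⌊n / p^k⌋. For p = 29, n = 1822, the terms are:
  ⌊1822/29^1⌋ = ⌊1822/29⌋ = 62
  ⌊1822/29^2⌋ = ⌊1822/841⌋ = 2
(the next term ⌊1822/29^3⌋ = 0, terminating the sum). Summing: v_29(1822!) = 62 + 2 = 64.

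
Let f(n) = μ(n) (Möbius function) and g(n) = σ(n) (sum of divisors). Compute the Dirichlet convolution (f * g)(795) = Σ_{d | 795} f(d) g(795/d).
(μ * σ)(795) = 795

Divisors of 795: [1, 3, 5, 15, 53, 159, 265, 795]. For each d | 795:
  d = 1: μ(1) · σ(795/1) = 1 · 1296 = 1296
  d = 3: μ(3) · σ(795/3) = -1 · 324 = -324
  d = 5: μ(5) · σ(795/5) = -1 · 216 = -216
  d = 15: μ(15) · σ(795/15) = 1 · 54 = 54
  d = 53: μ(53) · σ(795/53) = -1 · 24 = -24
  d = 159: μ(159) · σ(795/159) = 1 · 6 = 6
  d = 265: μ(265) · σ(795/265) = 1 · 4 = 4
  d = 795: μ(795) · σ(795/795) = -1 · 1 = -1
Summing: (μ * σ)(795) = 1296 + -324 + -216 + 54 + -24 + 6 + 4 + -1 = 795.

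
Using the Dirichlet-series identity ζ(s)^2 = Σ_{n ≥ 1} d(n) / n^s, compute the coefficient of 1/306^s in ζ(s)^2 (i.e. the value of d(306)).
d(306) = 12

ζ(s)^2 = (Σ 1/m^s)(Σ 1/k^s). The coefficient of 1/n^s in the product is the number of ordered pairs (m, k) with mk = n, which equals d(n). For n = 306, divisors are [1, 2, 3, 6, 9, 17, 18, 34, 51, 102, 153, 306], so d(306) = 12.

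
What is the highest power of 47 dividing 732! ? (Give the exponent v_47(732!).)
v_47(732!) = 15

Legendre's formula: v_p(n!) = Σ_{k ≥ 1} ⌊n / p^k⌋. For p = 47, n = 732, the terms are:
  ⌊732/47^1⌋ = ⌊732/47⌋ = 15
(the next term ⌊732/47^2⌋ = 0, terminating the sum). Summing: v_47(732!) = 15 = 15.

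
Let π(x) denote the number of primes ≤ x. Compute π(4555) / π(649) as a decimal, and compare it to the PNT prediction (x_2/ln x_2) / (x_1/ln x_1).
π(4555)/π(649) = 617/118 ≈ 5.2288;  PNT prediction ≈ 5.3950.

π(649) = 118 and π(4555) = 617, so π(4555)/π(649) ≈ 5.2288. The PNT-predicted ratio is (4555/ln(4555)) / (649/ln(649)) ≈ 5.3950. The two agree to within a few percent, as expected.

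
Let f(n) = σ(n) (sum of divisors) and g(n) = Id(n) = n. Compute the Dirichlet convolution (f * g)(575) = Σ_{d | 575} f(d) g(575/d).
(σ * Id)(575) = 4042

Divisors of 575: [1, 5, 23, 25, 115, 575]. For each d | 575:
  d = 1: σ(1) · Id(575/1) = 1 · 575 = 575
  d = 5: σ(5) · Id(575/5) = 6 · 115 = 690
  d = 23: σ(23) · Id(575/23) = 24 · 25 = 600
  d = 25: σ(25) · Id(575/25) = 31 · 23 = 713
  d = 115: σ(115) · Id(575/115) = 144 · 5 = 720
  d = 575: σ(575) · Id(575/575) = 744 · 1 = 744
Summing: (σ * Id)(575) = 575 + 690 + 600 + 713 + 720 + 744 = 4042.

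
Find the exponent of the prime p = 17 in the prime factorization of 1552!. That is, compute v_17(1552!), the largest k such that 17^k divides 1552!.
v_17(1552!) = 96

Legendre's formula: v_p(n!) = Σ_{k ≥ 1} ⌊n / p^k⌋. For p = 17, n = 1552, the terms are:
  ⌊1552/17^1⌋ = ⌊1552/17⌋ = 91
  ⌊1552/17^2⌋ = ⌊1552/289⌋ = 5
(the next term ⌊1552/17^3⌋ = 0, terminating the sum). Summing: v_17(1552!) = 91 + 5 = 96.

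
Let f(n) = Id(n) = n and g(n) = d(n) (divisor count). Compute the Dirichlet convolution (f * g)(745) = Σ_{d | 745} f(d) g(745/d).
(Id * d)(745) = 1057

Divisors of 745: [1, 5, 149, 745]. For each d | 745:
  d = 1: Id(1) · d(745/1) = 1 · 4 = 4
  d = 5: Id(5) · d(745/5) = 5 · 2 = 10
  d = 149: Id(149) · d(745/149) = 149 · 2 = 298
  d = 745: Id(745) · d(745/745) = 745 · 1 = 745
Summing: (Id * d)(745) = 4 + 10 + 298 + 745 = 1057.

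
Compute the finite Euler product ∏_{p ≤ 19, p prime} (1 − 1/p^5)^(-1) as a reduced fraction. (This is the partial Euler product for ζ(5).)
∏ = 995488417328655275157507375/960036697434231116505428608

The primes p ≤ 19 are [2, 3, 5, 7, 11, 13, 17, 19]. For each prime, (1 − 1/p^5)^(-1) = p^5 / (p^5 − 1). The product is (1 − 1/2^5)^(-1), (1 − 1/3^5)^(-1), (1 − 1/5^5)^(-1), (1 − 1/7^5)^(-1), (1 − 1/11^5)^(-1), (1 − 1/13^5)^(-1), (1 − 1/17^5)^(-1), (1 − 1/19^5)^(-1) = ∏ p^5 / (p^5 − 1) = 995488417328655275157507375/960036697434231116505428608.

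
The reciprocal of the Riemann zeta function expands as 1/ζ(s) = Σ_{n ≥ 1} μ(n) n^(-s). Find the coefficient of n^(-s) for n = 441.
μ(441) = 0

Factor n = 441 = 3^2 · 7^2. μ(n) = 0 if any exponent ≥ 2 (not squarefree); otherwise μ(n) = (−1)^{ω(n)} where ω(n) is the number of distinct prime factors. Applying: μ(441) = 0.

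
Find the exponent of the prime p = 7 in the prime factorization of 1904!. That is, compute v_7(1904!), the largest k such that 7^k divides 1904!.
v_7(1904!) = 315

Legendre's formula: v_p(n!) = Σ_{k ≥ 1} ⌊n / p^k⌋. For p = 7, n = 1904, the terms are:
  ⌊1904/7^1⌋ = ⌊1904/7⌋ = 272
  ⌊1904/7^2⌋ = ⌊1904/49⌋ = 38
  ⌊1904/7^3⌋ = ⌊1904/343⌋ = 5
(the next term ⌊1904/7^4⌋ = 0, terminating the sum). Summing: v_7(1904!) = 272 + 38 + 5 = 315.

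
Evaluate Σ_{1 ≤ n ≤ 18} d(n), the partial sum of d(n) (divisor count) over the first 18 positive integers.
Σ_{n ≤ 18} d(n) = 58

Compute d(n) for each 1 ≤ n ≤ 18: d(1) = 1, d(2) = 2, d(3) = 2, d(4) = 3, d(5) = 2, d(6) = 4, d(7) = 2, d(8) = 4, d(9) = 3, d(10) = 4, d(11) = 2, d(12) = 6, d(13) = 2, d(14) = 4, d(15) = 4, d(16) = 5, d(17) = 2, d(18) = 6. Summing all 18 values: 58. (Dirichlet's divisor formula: Σ_{n ≤ x} d(n) = x ln(x) + (2γ − 1) x + O(√x). For x = 18, the asymptotic estimate is ≈ 54.81.)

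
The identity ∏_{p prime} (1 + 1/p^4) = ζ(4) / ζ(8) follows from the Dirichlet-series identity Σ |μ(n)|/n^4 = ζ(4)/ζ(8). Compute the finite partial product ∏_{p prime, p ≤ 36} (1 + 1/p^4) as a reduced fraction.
∏ = 377183486665353545574471751056805902016576/349915921480385530721123181536044923530625

The primes p ≤ 36 are [2, 3, 5, 7, 11, 13, 17, 19, 23, 29, 31]. For each, (1 + 1/p^4) = (p^4 + 1)/p^4. Multiplying these fractions over p ∈ [2, 3, 5, 7, 11, 13, 17, 19, 23, 29, 31] gives 377183486665353545574471751056805902016576/349915921480385530721123181536044923530625. (In the limit P → ∞ this tends to ζ(4)/ζ(8).)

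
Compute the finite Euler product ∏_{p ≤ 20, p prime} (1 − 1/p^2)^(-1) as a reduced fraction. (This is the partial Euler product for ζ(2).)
∏ = 14933966047/9172942848

The primes p ≤ 20 are [2, 3, 5, 7, 11, 13, 17, 19]. For each prime, (1 − 1/p^2)^(-1) = p^2 / (p^2 − 1). The product is (1 − 1/2^2)^(-1), (1 − 1/3^2)^(-1), (1 − 1/5^2)^(-1), (1 − 1/7^2)^(-1), (1 − 1/11^2)^(-1), (1 − 1/13^2)^(-1), (1 − 1/17^2)^(-1), (1 − 1/19^2)^(-1) = ∏ p^2 / (p^2 − 1) = 14933966047/9172942848.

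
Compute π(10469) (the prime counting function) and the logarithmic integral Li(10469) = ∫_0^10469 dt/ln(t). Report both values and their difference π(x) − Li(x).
π(10469) = 1281;  Li(10469) ≈ 1296.93;  π(x) − Li(x) ≈ -15.93.

Direct count of primes ≤ 10469 gives π(10469) = 1281. Numerical evaluation of the logarithmic integral gives Li(10469) ≈ 1296.93. The difference π(x) − Li(x) ≈ -15.93 is typically negative for small/moderate x (Li(x) overestimates), though Littlewood's theorem shows this sign changes infinitely often.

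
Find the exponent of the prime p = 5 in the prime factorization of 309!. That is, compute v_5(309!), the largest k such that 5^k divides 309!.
v_5(309!) = 75

Legendre's formula: v_p(n!) = Σ_{k ≥ 1} ⌊n / p^k⌋. For p = 5, n = 309, the terms are:
  ⌊309/5^1⌋ = ⌊309/5⌋ = 61
  ⌊309/5^2⌋ = ⌊309/25⌋ = 12
  ⌊309/5^3⌋ = ⌊309/125⌋ = 2
(the next term ⌊309/5^4⌋ = 0, terminating the sum). Summing: v_5(309!) = 61 + 12 + 2 = 75.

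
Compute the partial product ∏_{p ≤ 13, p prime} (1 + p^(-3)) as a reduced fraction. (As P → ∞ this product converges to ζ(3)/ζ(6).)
∏ = 431631936/365525875

The primes p ≤ 13 are [2, 3, 5, 7, 11, 13]. For each, (1 + 1/p^3) = (p^3 + 1)/p^3. Multiplying these fractions over p ∈ [2, 3, 5, 7, 11, 13] gives 431631936/365525875. (In the limit P → ∞ this tends to ζ(3)/ζ(6).)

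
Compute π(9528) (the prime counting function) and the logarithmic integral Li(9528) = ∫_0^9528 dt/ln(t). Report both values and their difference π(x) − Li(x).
π(9528) = 1179;  Li(9528) ≈ 1194.76;  π(x) − Li(x) ≈ -15.76.

Direct count of primes ≤ 9528 gives π(9528) = 1179. Numerical evaluation of the logarithmic integral gives Li(9528) ≈ 1194.76. The difference π(x) − Li(x) ≈ -15.76 is typically negative for small/moderate x (Li(x) overestimates), though Littlewood's theorem shows this sign changes infinitely often.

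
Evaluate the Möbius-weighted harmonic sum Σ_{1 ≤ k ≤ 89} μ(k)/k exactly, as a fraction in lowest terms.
Σ μ(k)/k = -34833113669423893495541895404789/23768741896345550770650537601358310

Values of μ(k) for 1 ≤ k ≤ 89: μ(1) = 1, μ(2) = -1, μ(3) = -1, μ(5) = -1, μ(6) = 1, μ(7) = -1, μ(10) = 1, μ(11) = -1, μ(13) = -1, μ(14) = 1, μ(15) = 1, μ(17) = -1, μ(19) = -1, μ(21) = 1, μ(22) = 1, μ(23) = -1, μ(26) = 1, μ(29) = -1, μ(30) = -1, μ(31) = -1, μ(33) = 1, μ(34) = 1, μ(35) = 1, μ(37) = -1, μ(38) = 1, μ(39) = 1, μ(41) = -1, μ(42) = -1, μ(43) = -1, μ(46) = 1, μ(47) = -1, μ(51) = 1, μ(53) = -1, μ(55) = 1, μ(57) = 1, μ(58) = 1, μ(59) = -1, μ(61) = -1, μ(62) = 1, μ(65) = 1, μ(66) = -1, μ(67) = -1, μ(69) = 1, μ(70) = -1, μ(71) = -1, μ(73) = -1, μ(74) = 1, μ(77) = 1, μ(78) = -1, μ(79) = -1, μ(82) = 1, μ(83) = -1, μ(85) = 1, μ(86) = 1, μ(87) = 1, μ(89) = -1, with μ = 0 on non-squarefree integers. Summing μ(k)/k for k where μ(k) ≠ 0 gives -34833113669423893495541895404789/23768741896345550770650537601358310 ≈ -0.0015. (PNT ⟺ this sum → 0 as n → ∞.)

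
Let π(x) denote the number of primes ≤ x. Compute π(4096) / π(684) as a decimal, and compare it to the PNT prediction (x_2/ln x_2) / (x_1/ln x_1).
π(4096)/π(684) = 564/124 ≈ 4.5484;  PNT prediction ≈ 4.6997.

π(684) = 124 and π(4096) = 564, so π(4096)/π(684) ≈ 4.5484. The PNT-predicted ratio is (4096/ln(4096)) / (684/ln(684)) ≈ 4.6997. The two agree to within a few percent, as expected.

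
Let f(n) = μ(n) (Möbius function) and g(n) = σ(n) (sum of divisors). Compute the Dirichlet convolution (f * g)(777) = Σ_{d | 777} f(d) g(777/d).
(μ * σ)(777) = 777

Divisors of 777: [1, 3, 7, 21, 37, 111, 259, 777]. For each d | 777:
  d = 1: μ(1) · σ(777/1) = 1 · 1216 = 1216
  d = 3: μ(3) · σ(777/3) = -1 · 304 = -304
  d = 7: μ(7) · σ(777/7) = -1 · 152 = -152
  d = 21: μ(21) · σ(777/21) = 1 · 38 = 38
  d = 37: μ(37) · σ(777/37) = -1 · 32 = -32
  d = 111: μ(111) · σ(777/111) = 1 · 8 = 8
  d = 259: μ(259) · σ(777/259) = 1 · 4 = 4
  d = 777: μ(777) · σ(777/777) = -1 · 1 = -1
Summing: (μ * σ)(777) = 1216 + -304 + -152 + 38 + -32 + 8 + 4 + -1 = 777.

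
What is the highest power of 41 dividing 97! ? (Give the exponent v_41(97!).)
v_41(97!) = 2

Legendre's formula: v_p(n!) = Σ_{k ≥ 1} ⌊n / p^k⌋. For p = 41, n = 97, the terms are:
  ⌊97/41^1⌋ = ⌊97/41⌋ = 2
(the next term ⌊97/41^2⌋ = 0, terminating the sum). Summing: v_41(97!) = 2 = 2.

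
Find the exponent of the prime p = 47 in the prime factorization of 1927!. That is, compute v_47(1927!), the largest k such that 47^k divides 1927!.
v_47(1927!) = 41

Legendre's formula: v_p(n!) = Σ_{k ≥ 1} ⌊n / p^k⌋. For p = 47, n = 1927, the terms are:
  ⌊1927/47^1⌋ = ⌊1927/47⌋ = 41
(the next term ⌊1927/47^2⌋ = 0, terminating the sum). Summing: v_47(1927!) = 41 = 41.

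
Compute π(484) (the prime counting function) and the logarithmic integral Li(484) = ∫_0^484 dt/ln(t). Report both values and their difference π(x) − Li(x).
π(484) = 92;  Li(484) ≈ 99.21;  π(x) − Li(x) ≈ -7.21.

Direct count of primes ≤ 484 gives π(484) = 92. Numerical evaluation of the logarithmic integral gives Li(484) ≈ 99.21. The difference π(x) − Li(x) ≈ -7.21 is typically negative for small/moderate x (Li(x) overestimates), though Littlewood's theorem shows this sign changes infinitely often.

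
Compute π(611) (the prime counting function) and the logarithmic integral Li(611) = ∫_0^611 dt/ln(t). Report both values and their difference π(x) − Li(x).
π(611) = 111;  Li(611) ≈ 119.36;  π(x) − Li(x) ≈ -8.36.

Direct count of primes ≤ 611 gives π(611) = 111. Numerical evaluation of the logarithmic integral gives Li(611) ≈ 119.36. The difference π(x) − Li(x) ≈ -8.36 is typically negative for small/moderate x (Li(x) overestimates), though Littlewood's theorem shows this sign changes infinitely often.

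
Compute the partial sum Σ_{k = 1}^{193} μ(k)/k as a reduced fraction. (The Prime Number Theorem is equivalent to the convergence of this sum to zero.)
Σ μ(k)/k = -108331500605437710950785418534567110833343304074627982892699160353081840668/5235852010307657411589875040665398779019326387416343637163262528826681857165

Values of μ(k) for 1 ≤ k ≤ 193: μ(1) = 1, μ(2) = -1, μ(3) = -1, μ(5) = -1, μ(6) = 1, μ(7) = -1, μ(10) = 1, μ(11) = -1, μ(13) = -1, μ(14) = 1, μ(15) = 1, μ(17) = -1, μ(19) = -1, μ(21) = 1, μ(22) = 1, μ(23) = -1, μ(26) = 1, μ(29) = -1, μ(30) = -1, μ(31) = -1, μ(33) = 1, μ(34) = 1, μ(35) = 1, μ(37) = -1, μ(38) = 1, μ(39) = 1, μ(41) = -1, μ(42) = -1, μ(43) = -1, μ(46) = 1, μ(47) = -1, μ(51) = 1, μ(53) = -1, μ(55) = 1, μ(57) = 1, μ(58) = 1, μ(59) = -1, μ(61) = -1, μ(62) = 1, μ(65) = 1, μ(66) = -1, μ(67) = -1, μ(69) = 1, μ(70) = -1, μ(71) = -1, μ(73) = -1, μ(74) = 1, μ(77) = 1, μ(78) = -1, μ(79) = -1, μ(82) = 1, μ(83) = -1, μ(85) = 1, μ(86) = 1, μ(87) = 1, μ(89) = -1, μ(91) = 1, μ(93) = 1, μ(94) = 1, μ(95) = 1, μ(97) = -1, μ(101) = -1, μ(102) = -1, μ(103) = -1, μ(105) = -1, μ(106) = 1, μ(107) = -1, μ(109) = -1, μ(110) = -1, μ(111) = 1, μ(113) = -1, μ(114) = -1, μ(115) = 1, μ(118) = 1, μ(119) = 1, μ(122) = 1, μ(123) = 1, μ(127) = -1, μ(129) = 1, μ(130) = -1, μ(131) = -1, μ(133) = 1, μ(134) = 1, μ(137) = -1, μ(138) = -1, μ(139) = -1, μ(141) = 1, μ(142) = 1, μ(143) = 1, μ(145) = 1, μ(146) = 1, μ(149) = -1, μ(151) = -1, μ(154) = -1, μ(155) = 1, μ(157) = -1, μ(158) = 1, μ(159) = 1, μ(161) = 1, μ(163) = -1, μ(165) = -1, μ(166) = 1, μ(167) = -1, μ(170) = -1, μ(173) = -1, μ(174) = -1, μ(177) = 1, μ(178) = 1, μ(179) = -1, μ(181) = -1, μ(182) = -1, μ(183) = 1, μ(185) = 1, μ(186) = -1, μ(187) = 1, μ(190) = -1, μ(191) = -1, μ(193) = -1, with μ = 0 on non-squarefree integers. Summing μ(k)/k for k where μ(k) ≠ 0 gives -108331500605437710950785418534567110833343304074627982892699160353081840668/5235852010307657411589875040665398779019326387416343637163262528826681857165 ≈ -0.0207. (PNT ⟺ this sum → 0 as n → ∞.)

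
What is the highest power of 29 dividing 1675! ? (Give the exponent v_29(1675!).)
v_29(1675!) = 58

Legendre's formula: v_p(n!) = Σ_{k ≥ 1} ⌊n / p^k⌋. For p = 29, n = 1675, the terms are:
  ⌊1675/29^1⌋ = ⌊1675/29⌋ = 57
  ⌊1675/29^2⌋ = ⌊1675/841⌋ = 1
(the next term ⌊1675/29^3⌋ = 0, terminating the sum). Summing: v_29(1675!) = 57 + 1 = 58.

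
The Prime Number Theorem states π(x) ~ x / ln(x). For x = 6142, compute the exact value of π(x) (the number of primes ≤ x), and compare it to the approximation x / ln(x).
π(6142) = 800;  x/ln(x) ≈ 704.12;  relative error ≈ 11.98%.

Directly count primes up to 6142: π(6142) = 800. The PNT approximation gives 6142/ln(6142) ≈ 6142/8.72291 ≈ 704.12. Relative error (π(x) − x/ln(x)) / π(x) ≈ 11.98%; the approximation is known to undercount slightly (Li(x) is a better estimate).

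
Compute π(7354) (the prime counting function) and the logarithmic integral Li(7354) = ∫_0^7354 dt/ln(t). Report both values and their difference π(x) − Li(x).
π(7354) = 937;  Li(7354) ≈ 954.20;  π(x) − Li(x) ≈ -17.20.

Direct count of primes ≤ 7354 gives π(7354) = 937. Numerical evaluation of the logarithmic integral gives Li(7354) ≈ 954.20. The difference π(x) − Li(x) ≈ -17.20 is typically negative for small/moderate x (Li(x) overestimates), though Littlewood's theorem shows this sign changes infinitely often.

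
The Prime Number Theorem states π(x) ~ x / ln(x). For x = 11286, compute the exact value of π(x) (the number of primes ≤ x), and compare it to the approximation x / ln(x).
π(11286) = 1364;  x/ln(x) ≈ 1209.48;  relative error ≈ 11.33%.

Directly count primes up to 11286: π(11286) = 1364. The PNT approximation gives 11286/ln(11286) ≈ 11286/9.33132 ≈ 1209.48. Relative error (π(x) − x/ln(x)) / π(x) ≈ 11.33%; the approximation is known to undercount slightly (Li(x) is a better estimate).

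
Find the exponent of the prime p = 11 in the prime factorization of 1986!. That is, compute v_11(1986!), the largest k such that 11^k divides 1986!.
v_11(1986!) = 197

Legendre's formula: v_p(n!) = Σ_{k ≥ 1} ⌊n / p^k⌋. For p = 11, n = 1986, the terms are:
  ⌊1986/11^1⌋ = ⌊1986/11⌋ = 180
  ⌊1986/11^2⌋ = ⌊1986/121⌋ = 16
  ⌊1986/11^3⌋ = ⌊1986/1331⌋ = 1
(the next term ⌊1986/11^4⌋ = 0, terminating the sum). Summing: v_11(1986!) = 180 + 16 + 1 = 197.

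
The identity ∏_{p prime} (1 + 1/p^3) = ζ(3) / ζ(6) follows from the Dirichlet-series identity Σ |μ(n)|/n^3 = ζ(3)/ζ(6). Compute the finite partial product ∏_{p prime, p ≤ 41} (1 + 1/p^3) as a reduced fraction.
∏ = 19748514390846878817381777408/16714921165084221808965643495

The primes p ≤ 41 are [2, 3, 5, 7, 11, 13, 17, 19, 23, 29, 31, 37, 41]. For each, (1 + 1/p^3) = (p^3 + 1)/p^3. Multiplying these fractions over p ∈ [2, 3, 5, 7, 11, 13, 17, 19, 23, 29, 31, 37, 41] gives 19748514390846878817381777408/16714921165084221808965643495. (In the limit P → ∞ this tends to ζ(3)/ζ(6).)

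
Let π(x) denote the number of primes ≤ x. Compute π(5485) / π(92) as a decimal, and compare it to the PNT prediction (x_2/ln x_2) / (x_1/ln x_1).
π(5485)/π(92) = 725/24 ≈ 30.2083;  PNT prediction ≈ 31.3118.

π(92) = 24 and π(5485) = 725, so π(5485)/π(92) ≈ 30.2083. The PNT-predicted ratio is (5485/ln(5485)) / (92/ln(92)) ≈ 31.3118. The two agree to within a few percent, as expected.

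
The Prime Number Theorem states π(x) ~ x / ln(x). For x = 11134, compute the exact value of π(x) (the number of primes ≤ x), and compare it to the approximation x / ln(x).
π(11134) = 1349;  x/ln(x) ≈ 1194.92;  relative error ≈ 11.42%.

Directly count primes up to 11134: π(11134) = 1349. The PNT approximation gives 11134/ln(11134) ≈ 11134/9.31776 ≈ 1194.92. Relative error (π(x) − x/ln(x)) / π(x) ≈ 11.42%; the approximation is known to undercount slightly (Li(x) is a better estimate).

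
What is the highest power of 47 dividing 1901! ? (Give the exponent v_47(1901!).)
v_47(1901!) = 40

Legendre's formula: v_p(n!) = Σ_{k ≥ 1} ⌊n / p^k⌋. For p = 47, n = 1901, the terms are:
  ⌊1901/47^1⌋ = ⌊1901/47⌋ = 40
(the next term ⌊1901/47^2⌋ = 0, terminating the sum). Summing: v_47(1901!) = 40 = 40.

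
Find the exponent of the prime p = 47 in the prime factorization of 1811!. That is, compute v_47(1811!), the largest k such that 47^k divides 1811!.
v_47(1811!) = 38

Legendre's formula: v_p(n!) = Σ_{k ≥ 1} ⌊n / p^k⌋. For p = 47, n = 1811, the terms are:
  ⌊1811/47^1⌋ = ⌊1811/47⌋ = 38
(the next term ⌊1811/47^2⌋ = 0, terminating the sum). Summing: v_47(1811!) = 38 = 38.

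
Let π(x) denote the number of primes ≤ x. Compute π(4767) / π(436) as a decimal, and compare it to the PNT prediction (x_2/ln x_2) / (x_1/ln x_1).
π(4767)/π(436) = 641/84 ≈ 7.6310;  PNT prediction ≈ 7.8458.

π(436) = 84 and π(4767) = 641, so π(4767)/π(436) ≈ 7.6310. The PNT-predicted ratio is (4767/ln(4767)) / (436/ln(436)) ≈ 7.8458. The two agree to within a few percent, as expected.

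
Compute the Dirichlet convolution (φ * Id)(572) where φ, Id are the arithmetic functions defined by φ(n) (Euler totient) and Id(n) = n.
(φ * Id)(572) = 4200

Divisors of 572: [1, 2, 4, 11, 13, 22, 26, 44, 52, 143, 286, 572]. For each d | 572:
  d = 1: φ(1) · Id(572/1) = 1 · 572 = 572
  d = 2: φ(2) · Id(572/2) = 1 · 286 = 286
  d = 4: φ(4) · Id(572/4) = 2 · 143 = 286
  d = 11: φ(11) · Id(572/11) = 10 · 52 = 520
  d = 13: φ(13) · Id(572/13) = 12 · 44 = 528
  d = 22: φ(22) · Id(572/22) = 10 · 26 = 260
  d = 26: φ(26) · Id(572/26) = 12 · 22 = 264
  d = 44: φ(44) · Id(572/44) = 20 · 13 = 260
  d = 52: φ(52) · Id(572/52) = 24 · 11 = 264
  d = 143: φ(143) · Id(572/143) = 120 · 4 = 480
  d = 286: φ(286) · Id(572/286) = 120 · 2 = 240
  d = 572: φ(572) · Id(572/572) = 240 · 1 = 240
Summing: (φ * Id)(572) = 572 + 286 + 286 + 520 + 528 + 260 + 264 + 260 + 264 + 480 + 240 + 240 = 4200.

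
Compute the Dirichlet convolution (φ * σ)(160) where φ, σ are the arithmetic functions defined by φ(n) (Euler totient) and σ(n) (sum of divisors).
(φ * σ)(160) = 1920

Divisors of 160: [1, 2, 4, 5, 8, 10, 16, 20, 32, 40, 80, 160]. For each d | 160:
  d = 1: φ(1) · σ(160/1) = 1 · 378 = 378
  d = 2: φ(2) · σ(160/2) = 1 · 186 = 186
  d = 4: φ(4) · σ(160/4) = 2 · 90 = 180
  d = 5: φ(5) · σ(160/5) = 4 · 63 = 252
  d = 8: φ(8) · σ(160/8) = 4 · 42 = 168
  d = 10: φ(10) · σ(160/10) = 4 · 31 = 124
  d = 16: φ(16) · σ(160/16) = 8 · 18 = 144
  d = 20: φ(20) · σ(160/20) = 8 · 15 = 120
  d = 32: φ(32) · σ(160/32) = 16 · 6 = 96
  d = 40: φ(40) · σ(160/40) = 16 · 7 = 112
  d = 80: φ(80) · σ(160/80) = 32 · 3 = 96
  d = 160: φ(160) · σ(160/160) = 64 · 1 = 64
Summing: (φ * σ)(160) = 378 + 186 + 180 + 252 + 168 + 124 + 144 + 120 + 96 + 112 + 96 + 64 = 1920.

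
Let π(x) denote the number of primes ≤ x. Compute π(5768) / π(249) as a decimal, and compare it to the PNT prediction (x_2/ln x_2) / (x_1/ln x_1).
π(5768)/π(249) = 757/53 ≈ 14.2830;  PNT prediction ≈ 14.7585.

π(249) = 53 and π(5768) = 757, so π(5768)/π(249) ≈ 14.2830. The PNT-predicted ratio is (5768/ln(5768)) / (249/ln(249)) ≈ 14.7585. The two agree to within a few percent, as expected.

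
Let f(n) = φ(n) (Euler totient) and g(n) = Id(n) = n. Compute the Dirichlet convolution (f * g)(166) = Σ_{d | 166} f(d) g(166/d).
(φ * Id)(166) = 495

Divisors of 166: [1, 2, 83, 166]. For each d | 166:
  d = 1: φ(1) · Id(166/1) = 1 · 166 = 166
  d = 2: φ(2) · Id(166/2) = 1 · 83 = 83
  d = 83: φ(83) · Id(166/83) = 82 · 2 = 164
  d = 166: φ(166) · Id(166/166) = 82 · 1 = 82
Summing: (φ * Id)(166) = 166 + 83 + 164 + 82 = 495.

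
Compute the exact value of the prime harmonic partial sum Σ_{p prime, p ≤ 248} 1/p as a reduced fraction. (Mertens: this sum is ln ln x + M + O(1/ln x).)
Σ 1/p = 506873196134241441348690763593294873492730445394823722837469097176314709804649267964680634478659521/256041159035492609053110100510385311995538591998443060216114576417920917800321526504084465112487730

π(248) = 53, so the primes ≤ 248 are [2, 3, 5, 7, 11, 13, 17, 19, 23, 29, 31, 37, 41, 43, 47, 53, 59, 61, 67, 71, 73, 79, 83, 89, 97, 101, 103, 107, 109, 113, 127, 131, 137, 139, 149, 151, 157, 163, 167, 173, 179, 181, 191, 193, 197, 199, 211, 223, 227, 229, 233, 239, 241]. Summing 1/p over these primes: 506873196134241441348690763593294873492730445394823722837469097176314709804649267964680634478659521/256041159035492609053110100510385311995538591998443060216114576417920917800321526504084465112487730 ≈ 1.9797. Mertens estimate ln ln(248) + 0.2615 ≈ 1.9687.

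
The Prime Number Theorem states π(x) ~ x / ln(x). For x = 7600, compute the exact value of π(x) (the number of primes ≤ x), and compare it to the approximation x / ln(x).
π(7600) = 965;  x/ln(x) ≈ 850.50;  relative error ≈ 11.87%.

Directly count primes up to 7600: π(7600) = 965. The PNT approximation gives 7600/ln(7600) ≈ 7600/8.93590 ≈ 850.50. Relative error (π(x) − x/ln(x)) / π(x) ≈ 11.87%; the approximation is known to undercount slightly (Li(x) is a better estimate).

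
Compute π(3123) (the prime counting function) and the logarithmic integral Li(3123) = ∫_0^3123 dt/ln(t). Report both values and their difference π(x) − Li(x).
π(3123) = 445;  Li(3123) ≈ 458.08;  π(x) − Li(x) ≈ -13.08.

Direct count of primes ≤ 3123 gives π(3123) = 445. Numerical evaluation of the logarithmic integral gives Li(3123) ≈ 458.08. The difference π(x) − Li(x) ≈ -13.08 is typically negative for small/moderate x (Li(x) overestimates), though Littlewood's theorem shows this sign changes infinitely often.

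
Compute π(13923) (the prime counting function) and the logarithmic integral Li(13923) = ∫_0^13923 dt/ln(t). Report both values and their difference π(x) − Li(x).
π(13923) = 1646;  Li(13923) ≈ 1664.19;  π(x) − Li(x) ≈ -18.19.

Direct count of primes ≤ 13923 gives π(13923) = 1646. Numerical evaluation of the logarithmic integral gives Li(13923) ≈ 1664.19. The difference π(x) − Li(x) ≈ -18.19 is typically negative for small/moderate x (Li(x) overestimates), though Littlewood's theorem shows this sign changes infinitely often.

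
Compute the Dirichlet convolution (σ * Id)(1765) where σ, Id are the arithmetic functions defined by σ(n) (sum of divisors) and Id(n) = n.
(σ * Id)(1765) = 7777

Divisors of 1765: [1, 5, 353, 1765]. For each d | 1765:
  d = 1: σ(1) · Id(1765/1) = 1 · 1765 = 1765
  d = 5: σ(5) · Id(1765/5) = 6 · 353 = 2118
  d = 353: σ(353) · Id(1765/353) = 354 · 5 = 1770
  d = 1765: σ(1765) · Id(1765/1765) = 2124 · 1 = 2124
Summing: (σ * Id)(1765) = 1765 + 2118 + 1770 + 2124 = 7777.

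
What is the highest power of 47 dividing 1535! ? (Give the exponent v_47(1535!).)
v_47(1535!) = 32

Legendre's formula: v_p(n!) = Σ_{k ≥ 1} ⌊n / p^k⌋. For p = 47, n = 1535, the terms are:
  ⌊1535/47^1⌋ = ⌊1535/47⌋ = 32
(the next term ⌊1535/47^2⌋ = 0, terminating the sum). Summing: v_47(1535!) = 32 = 32.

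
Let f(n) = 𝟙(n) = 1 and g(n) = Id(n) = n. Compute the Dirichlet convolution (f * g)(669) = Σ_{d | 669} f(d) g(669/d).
(𝟙 * Id)(669) = 896

Divisors of 669: [1, 3, 223, 669]. For each d | 669:
  d = 1: 𝟙(1) · Id(669/1) = 1 · 669 = 669
  d = 3: 𝟙(3) · Id(669/3) = 1 · 223 = 223
  d = 223: 𝟙(223) · Id(669/223) = 1 · 3 = 3
  d = 669: 𝟙(669) · Id(669/669) = 1 · 1 = 1
Summing: (𝟙 * Id)(669) = 669 + 223 + 3 + 1 = 896.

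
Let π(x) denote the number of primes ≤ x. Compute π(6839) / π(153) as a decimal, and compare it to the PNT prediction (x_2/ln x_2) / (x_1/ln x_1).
π(6839)/π(153) = 880/36 ≈ 24.4444;  PNT prediction ≈ 25.4640.

π(153) = 36 and π(6839) = 880, so π(6839)/π(153) ≈ 24.4444. The PNT-predicted ratio is (6839/ln(6839)) / (153/ln(153)) ≈ 25.4640. The two agree to within a few percent, as expected.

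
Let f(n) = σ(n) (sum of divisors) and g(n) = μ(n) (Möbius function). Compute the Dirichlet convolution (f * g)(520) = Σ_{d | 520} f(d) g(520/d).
(σ * μ)(520) = 520

Divisors of 520: [1, 2, 4, 5, 8, 10, 13, 20, 26, 40, 52, 65, 104, 130, 260, 520]. For each d | 520:
  d = 1: σ(1) · μ(520/1) = 1 · 0 = 0
  d = 2: σ(2) · μ(520/2) = 3 · 0 = 0
  d = 4: σ(4) · μ(520/4) = 7 · -1 = -7
  d = 5: σ(5) · μ(520/5) = 6 · 0 = 0
  d = 8: σ(8) · μ(520/8) = 15 · 1 = 15
  d = 10: σ(10) · μ(520/10) = 18 · 0 = 0
  d = 13: σ(13) · μ(520/13) = 14 · 0 = 0
  d = 20: σ(20) · μ(520/20) = 42 · 1 = 42
  d = 26: σ(26) · μ(520/26) = 42 · 0 = 0
  d = 40: σ(40) · μ(520/40) = 90 · -1 = -90
  d = 52: σ(52) · μ(520/52) = 98 · 1 = 98
  d = 65: σ(65) · μ(520/65) = 84 · 0 = 0
  d = 104: σ(104) · μ(520/104) = 210 · -1 = -210
  d = 130: σ(130) · μ(520/130) = 252 · 0 = 0
  d = 260: σ(260) · μ(520/260) = 588 · -1 = -588
  d = 520: σ(520) · μ(520/520) = 1260 · 1 = 1260
Summing: (σ * μ)(520) = 0 + 0 + -7 + 0 + 15 + 0 + 0 + 42 + 0 + -90 + 98 + 0 + -210 + 0 + -588 + 1260 = 520.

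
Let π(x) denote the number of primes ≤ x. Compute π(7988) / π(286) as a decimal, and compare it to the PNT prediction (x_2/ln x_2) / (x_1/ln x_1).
π(7988)/π(286) = 1006/61 ≈ 16.4918;  PNT prediction ≈ 17.5804.

π(286) = 61 and π(7988) = 1006, so π(7988)/π(286) ≈ 16.4918. The PNT-predicted ratio is (7988/ln(7988)) / (286/ln(286)) ≈ 17.5804. The two agree to within a few percent, as expected.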